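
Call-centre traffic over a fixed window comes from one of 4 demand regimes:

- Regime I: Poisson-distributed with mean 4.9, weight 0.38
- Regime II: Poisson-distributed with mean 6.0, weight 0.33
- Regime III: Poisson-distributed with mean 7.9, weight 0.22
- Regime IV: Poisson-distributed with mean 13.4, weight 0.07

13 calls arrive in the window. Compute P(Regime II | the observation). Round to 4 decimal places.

Posterior ∝ prior × likelihood, so P(k | x) ∝ P(Z=k) f_k(x); normalise over all components.
Component likelihoods at x = 13 calls:
  L_I = 0.0011226
  L_II = 0.00519899
  L_III = 0.0277936
  L_IV = 0.109279
Multiply by the mixture weights:
  P(Z=I)·L_I = 0.38 × 0.0011226 = 0.000426589
  P(Z=II)·L_II = 0.33 × 0.00519899 = 0.00171567
  P(Z=III)·L_III = 0.22 × 0.0277936 = 0.0061146
  P(Z=IV)·L_IV = 0.07 × 0.109279 = 0.00764952
Normaliser: 0.000426589 + 0.00171567 + 0.0061146 + 0.00764952 = 0.0159064
P(Regime II | 13 calls) ≈ 0.1079

0.1079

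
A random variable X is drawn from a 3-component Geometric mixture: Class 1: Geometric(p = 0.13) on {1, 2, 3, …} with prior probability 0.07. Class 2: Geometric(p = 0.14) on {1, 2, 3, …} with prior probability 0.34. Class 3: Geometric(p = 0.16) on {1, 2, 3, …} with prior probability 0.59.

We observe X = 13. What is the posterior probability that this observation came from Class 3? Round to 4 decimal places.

Posterior ∝ prior × likelihood, so P(k | x) ∝ π_k f_k(x); normalise over all components.
Evaluate each component's likelihood at the observed value:
  L_1 = 0.0244441
  L_2 = 0.0229145
  L_3 = 0.0197456
Prior × likelihood for each component:
  π_1·L_1 = 0.07 × 0.0244441 = 0.00171109
  π_2·L_2 = 0.34 × 0.0229145 = 0.00779091
  π_3·L_3 = 0.59 × 0.0197456 = 0.0116499
Evidence: 0.00171109 + 0.00779091 + 0.0116499 = 0.0211519
P(Class 3 | x) ≈ 0.5508

0.5508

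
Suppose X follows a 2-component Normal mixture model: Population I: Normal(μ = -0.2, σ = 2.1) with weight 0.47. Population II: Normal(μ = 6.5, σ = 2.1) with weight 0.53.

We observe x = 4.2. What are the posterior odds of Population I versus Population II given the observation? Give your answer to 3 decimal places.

0.180

Since P(k|x) ∝ π_k f_k(x), the posterior odds are π_i f_i(x) / (π_j f_j(x)).
Component likelihoods at x = 4.2:
  p_I = (1/(2.1·√(2π)))·exp(−(4.2−-0.2)²/(2·2.1²)) = 0.189973·exp(-2.19501) = 0.0211548
  p_II = (1/(2.1·√(2π)))·exp(−(4.2−6.5)²/(2·2.1²)) = 0.189973·exp(-0.59977) = 0.104283
Posterior odds = (π_I·p_I) / (π_II·p_II) = (0.47·0.0211548) / (0.53·0.104283) = 0.00994277 / 0.0552699 ≈ 0.180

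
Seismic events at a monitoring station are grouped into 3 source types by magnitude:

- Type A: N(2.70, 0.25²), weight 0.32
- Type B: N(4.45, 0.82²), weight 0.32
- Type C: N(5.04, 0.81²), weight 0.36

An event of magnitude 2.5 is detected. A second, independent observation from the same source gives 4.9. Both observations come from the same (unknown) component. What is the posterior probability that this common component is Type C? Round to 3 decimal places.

0.141

Posterior ∝ prior × likelihood, so P(k | x) ∝ π_k f_k(x); normalise over all components.
Since both observations come from the same component, the likelihood for component k is f_k(x₁)·f_k(x₂).
  p_A = [1.15877] × [2.4383e-17] = 2.82542e-17
  p_B = [0.0287808] × [0.418505] = 0.0120449
  p_C = [0.00360712] × [0.485219] = 0.00175024
Weight by the priors:
  π_A·p_A = 0.32 × 2.82542e-17 = 9.04135e-18
  π_B·p_B = 0.32 × 0.0120449 = 0.00385437
  π_C·p_C = 0.36 × 0.00175024 = 0.000630088
Marginal: 9.04135e-18 + 0.00385437 + 0.000630088 = 0.00448446
P(Type C | x₁,x₂) = 0.000630088 / 0.00448446 ≈ 0.141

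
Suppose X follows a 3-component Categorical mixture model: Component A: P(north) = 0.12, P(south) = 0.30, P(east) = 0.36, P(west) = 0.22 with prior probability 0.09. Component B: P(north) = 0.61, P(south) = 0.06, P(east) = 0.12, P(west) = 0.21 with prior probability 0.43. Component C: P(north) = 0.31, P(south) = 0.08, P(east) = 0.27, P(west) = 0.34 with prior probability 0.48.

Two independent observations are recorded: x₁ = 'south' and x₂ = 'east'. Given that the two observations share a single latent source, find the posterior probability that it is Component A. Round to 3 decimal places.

The responsibility of component k is w_k f_k(x) divided by Σ_j w_j f_j(x).
Since both observations come from the same component, the likelihood for component k is f_k(x₁)·f_k(x₂).
  p_A = [0.3] × [0.36] = 0.108
  p_B = [0.06] × [0.12] = 0.0072
  p_C = [0.08] × [0.27] = 0.0216
Unnormalised posteriors:
  w_A·p_A = 0.09 × 0.108 = 0.00972
  w_B·p_B = 0.43 × 0.0072 = 0.003096
  w_C·p_C = 0.48 × 0.0216 = 0.010368
Marginal: 0.00972 + 0.003096 + 0.010368 = 0.023184
So the posterior for Component A is 0.00972 / 0.023184 ≈ 0.419.

0.419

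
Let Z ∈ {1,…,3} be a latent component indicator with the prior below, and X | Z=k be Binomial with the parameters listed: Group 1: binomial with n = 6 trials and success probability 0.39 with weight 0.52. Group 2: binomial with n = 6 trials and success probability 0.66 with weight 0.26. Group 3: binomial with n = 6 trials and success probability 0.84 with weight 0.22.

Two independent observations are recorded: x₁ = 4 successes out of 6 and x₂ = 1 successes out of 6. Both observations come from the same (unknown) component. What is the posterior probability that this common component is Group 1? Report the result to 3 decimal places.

0.895

By Bayes' theorem, P(k | x) = w_k f_k(x) / Σ_j w_j f_j(x).
Since both observations come from the same component, the likelihood for component k is f_k(x₁)·f_k(x₂).
  f_1 = [C(6,4)·0.39^4·0.61^2 = 15·0.0231344·0.3721 = 0.129125] × [0.197636] = 0.0255196
  f_2 = [C(6,4)·0.66^4·0.34^2 = 15·0.189747·0.1156 = 0.329022] × [0.0179924] = 0.0059199
  f_3 = [C(6,4)·0.84^4·0.16^2 = 15·0.497871·0.0256 = 0.191183] × [0.000528482] = 0.000101037
Weight by the priors:
  w_1·f_1 = 0.52 × 0.0255196 = 0.0132702
  w_2·f_2 = 0.26 × 0.0059199 = 0.00153917
  w_3·f_3 = 0.22 × 0.000101037 = 2.22281e-05
Evidence: 0.0132702 + 0.00153917 + 2.22281e-05 = 0.0148316
Responsibility of Group 1: 0.0132702 / 0.0148316 ≈ 0.895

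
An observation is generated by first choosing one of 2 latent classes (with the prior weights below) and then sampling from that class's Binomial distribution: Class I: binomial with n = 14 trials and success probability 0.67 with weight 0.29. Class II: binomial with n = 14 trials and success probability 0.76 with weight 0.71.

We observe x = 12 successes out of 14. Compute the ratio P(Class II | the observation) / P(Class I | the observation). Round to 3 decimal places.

Since P(k|x) ∝ π_k f_k(x), the posterior odds are π_i f_i(x) / (π_j f_j(x)).
Component likelihoods at x = 12 successes out of 14:
  p_I = C(14,12)·0.67^12·0.33^2 = 91·0.00818272·0.1089 = 0.0810899
  p_II = C(14,12)·0.76^12·0.24^2 = 91·0.0371333·0.0576 = 0.194638
0.138193 / 0.0235161 ≈ 5.877

5.877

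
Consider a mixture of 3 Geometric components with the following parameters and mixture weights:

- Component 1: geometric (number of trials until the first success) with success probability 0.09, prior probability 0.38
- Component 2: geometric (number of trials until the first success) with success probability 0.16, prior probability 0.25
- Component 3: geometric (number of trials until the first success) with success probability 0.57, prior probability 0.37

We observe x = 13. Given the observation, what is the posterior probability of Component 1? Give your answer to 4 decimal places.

0.6904

By Bayes' theorem, P(k | x) = P(Z=k) f_k(x) / Σ_j P(Z=j) f_j(x).
Component likelihoods at x = 13:
  f_1 = 0.09·(1−0.09)^12 = 0.09·0.322475 = 0.0290228
  f_2 = 0.16·(1−0.16)^12 = 0.16·0.12341 = 0.0197456
  f_3 = 0.57·(1−0.57)^12 = 0.57·3.99596e-05 = 2.2777e-05
Unnormalised posteriors:
  P(Z=1)·f_1 = 0.38 × 0.0290228 = 0.0110287
  P(Z=2)·f_2 = 0.25 × 0.0197456 = 0.00493641
  P(Z=3)·f_3 = 0.37 × 2.2777e-05 = 8.42749e-06
Normaliser: 0.0110287 + 0.00493641 + 8.42749e-06 = 0.0159735
P(Component 1 | x) = 0.0110287 / 0.0159735 ≈ 0.6904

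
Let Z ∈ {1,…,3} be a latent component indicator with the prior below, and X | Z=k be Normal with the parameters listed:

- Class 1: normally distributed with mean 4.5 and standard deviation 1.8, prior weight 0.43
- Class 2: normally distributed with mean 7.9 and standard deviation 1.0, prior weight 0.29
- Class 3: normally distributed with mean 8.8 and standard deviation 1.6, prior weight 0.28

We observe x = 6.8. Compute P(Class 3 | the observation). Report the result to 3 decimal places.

0.233

P(component k | x) = π_k·f_k(x) / marginal(x), where marginal(x) = Σ_j π_j·f_j(x).
Normal densities:
  f_1 = 0.0979711
  f_2 = 0.217852
  f_3 = 0.114156
Weight by the priors:
  π_1·f_1 = 0.43 × 0.0979711 = 0.0421276
  π_2·f_2 = 0.29 × 0.217852 = 0.0631771
  π_3·f_3 = 0.28 × 0.114156 = 0.0319636
Evidence: 0.0421276 + 0.0631771 + 0.0319636 = 0.137268
So the posterior for Class 3 is 0.0319636 / 0.137268 ≈ 0.233.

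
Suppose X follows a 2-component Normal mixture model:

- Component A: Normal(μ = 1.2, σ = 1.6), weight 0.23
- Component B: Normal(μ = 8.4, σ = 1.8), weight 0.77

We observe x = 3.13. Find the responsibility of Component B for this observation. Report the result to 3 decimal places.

P(component k | x) = π_k·f_k(x) / marginal(x), where marginal(x) = Σ_j π_j·f_j(x).
Evaluate each component's likelihood at the observed value:
  f_A = (1/(1.6·√(2π)))·exp(−(3.13−1.2)²/(2·1.6²)) = 0.249339·exp(-0.72752) = 0.120457
  f_B = (1/(1.8·√(2π)))·exp(−(3.13−8.4)²/(2·1.8²)) = 0.221635·exp(-4.28594) = 0.00304984
Multiply by the mixture weights:
  π_A·f_A = 0.23 × 0.120457 = 0.0277051
  π_B·f_B = 0.77 × 0.00304984 = 0.00234838
Sum: 0.0277051 + 0.00234838 = 0.0300535
P(Component B | data) ≈ 0.078

0.078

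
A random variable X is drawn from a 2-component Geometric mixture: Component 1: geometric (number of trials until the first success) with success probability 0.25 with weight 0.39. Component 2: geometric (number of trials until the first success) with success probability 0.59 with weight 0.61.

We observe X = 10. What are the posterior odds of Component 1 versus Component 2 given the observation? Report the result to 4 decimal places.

62.1326

Posterior odds = (w_i f_i(x)) / (w_j f_j(x)); the normalising sum cancels.
Component likelihoods at x = 10:
  f_1 = 0.25·(1−0.25)^9 = 0.25·0.0750847 = 0.0187712
  f_2 = 0.59·(1−0.59)^9 = 0.59·0.000327382 = 0.000193155
Posterior odds = (w_1·f_1) / (w_2·f_2) = (0.39·0.0187712) / (0.61·0.000193155) = 0.00732076 / 0.000117825 ≈ 62.1326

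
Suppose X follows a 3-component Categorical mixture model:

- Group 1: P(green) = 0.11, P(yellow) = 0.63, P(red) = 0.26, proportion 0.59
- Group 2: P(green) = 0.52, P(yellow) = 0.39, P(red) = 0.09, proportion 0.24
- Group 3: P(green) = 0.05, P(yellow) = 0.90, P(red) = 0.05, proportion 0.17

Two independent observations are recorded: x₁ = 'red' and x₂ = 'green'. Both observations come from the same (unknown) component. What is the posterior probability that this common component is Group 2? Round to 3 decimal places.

By Bayes' theorem, P(k | x) = π_k f_k(x) / Σ_j π_j f_j(x).
Since both observations come from the same component, the likelihood for component k is f_k(x₁)·f_k(x₂).
  p_1 = [P(red | comp) = 0.26] × [0.11] = 0.0286
  p_2 = [P(red | comp) = 0.09] × [0.52] = 0.0468
  p_3 = [P(red | comp) = 0.05] × [0.05] = 0.0025
Multiply by the mixture weights:
  π_1·p_1 = 0.59 × 0.0286 = 0.016874
  π_2·p_2 = 0.24 × 0.0468 = 0.011232
  π_3·p_3 = 0.17 × 0.0025 = 0.000425
Sum: 0.016874 + 0.011232 + 0.000425 = 0.028531
P(Group 2 | data) ≈ 0.394

0.394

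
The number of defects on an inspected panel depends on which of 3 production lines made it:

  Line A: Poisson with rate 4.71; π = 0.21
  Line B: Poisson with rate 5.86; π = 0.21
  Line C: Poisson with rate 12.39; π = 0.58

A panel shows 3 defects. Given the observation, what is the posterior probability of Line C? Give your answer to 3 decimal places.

By Bayes' theorem, P(k | x) = w_k f_k(x) / Σ_j w_j f_j(x).
Component likelihoods at x = 3 defects:
  L_A = 0.156814
  L_B = 0.095626
  L_C = 0.00131872
Unnormalised posteriors:
  w_A·L_A = 0.21 × 0.156814 = 0.0329309
  w_B·L_B = 0.21 × 0.095626 = 0.0200815
  w_C·L_C = 0.58 × 0.00131872 = 0.00076486
Denominator: 0.0329309 + 0.0200815 + 0.00076486 = 0.0537772
P(Line C | x) ≈ 0.014

0.014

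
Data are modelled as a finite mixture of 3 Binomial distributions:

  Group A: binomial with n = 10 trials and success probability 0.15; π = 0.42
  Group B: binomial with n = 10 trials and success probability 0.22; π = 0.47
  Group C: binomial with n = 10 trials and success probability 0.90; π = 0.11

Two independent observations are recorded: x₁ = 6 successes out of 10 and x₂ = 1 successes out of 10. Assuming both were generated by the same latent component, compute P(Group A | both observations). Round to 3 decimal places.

0.158

Apply Bayes' rule: the posterior for each component is proportional to its prior times its likelihood at x.
Since both observations come from the same component, the likelihood for component k is f_k(x₁)·f_k(x₂).
  L_A = [0.00124866] × [0.347425] = 0.000433815
  L_B = [0.0088132] × [0.235112] = 0.00207209
  L_C = [0.0111603] × [9e-09] = 1.00442e-10
Weight by the priors:
  π_A·L_A = 0.42 × 0.000433815 = 0.000182202
  π_B·L_B = 0.47 × 0.00207209 = 0.000973881
  π_C·L_C = 0.11 × 1.00442e-10 = 1.10487e-11
Denominator: 0.000182202 + 0.000973881 + 1.10487e-11 = 0.00115608
Responsibility of Group A: 0.000182202 / 0.00115608 ≈ 0.158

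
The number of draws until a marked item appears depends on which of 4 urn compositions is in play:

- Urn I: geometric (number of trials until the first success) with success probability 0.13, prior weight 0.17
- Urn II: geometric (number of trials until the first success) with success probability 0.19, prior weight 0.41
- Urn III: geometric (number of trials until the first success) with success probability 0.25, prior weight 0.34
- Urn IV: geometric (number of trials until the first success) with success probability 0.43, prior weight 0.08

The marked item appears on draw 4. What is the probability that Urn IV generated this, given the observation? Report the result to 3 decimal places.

P(component k | x) = P(Z=k)·f_k(x) / marginal(x), where marginal(x) = Σ_j P(Z=j)·f_j(x).
Geometric probabilities:
  p_I = 0.13·(1−0.13)^3 = 0.13·0.658503 = 0.0856054
  p_II = 0.19·(1−0.19)^3 = 0.19·0.531441 = 0.100974
  p_III = 0.25·(1−0.25)^3 = 0.25·0.421875 = 0.105469
  p_IV = 0.43·(1−0.43)^3 = 0.43·0.185193 = 0.079633
Weight by the priors:
  P(Z=I)·p_I = 0.17 × 0.0856054 = 0.0145529
  P(Z=II)·p_II = 0.41 × 0.100974 = 0.0413993
  P(Z=III)·p_III = 0.34 × 0.105469 = 0.0358594
  P(Z=IV)·p_IV = 0.08 × 0.079633 = 0.00637064
Sum: 0.0145529 + 0.0413993 + 0.0358594 + 0.00637064 = 0.0981822
P(Urn IV | x) ≈ 0.065

0.065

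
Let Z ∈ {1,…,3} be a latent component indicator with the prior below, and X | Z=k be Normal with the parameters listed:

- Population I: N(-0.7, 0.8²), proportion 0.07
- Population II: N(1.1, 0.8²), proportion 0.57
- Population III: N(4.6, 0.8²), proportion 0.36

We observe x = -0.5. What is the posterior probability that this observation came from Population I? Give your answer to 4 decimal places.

Posterior ∝ prior × likelihood, so P(k | x) ∝ π_k f_k(x); normalise over all components.
Component likelihoods at x = -0.5:
  f_I = 0.483335
  f_II = 0.0674887
  f_III = 7.4614e-10
Prior × likelihood for each component:
  π_I·f_I = 0.07 × 0.483335 = 0.0338335
  π_II·f_II = 0.57 × 0.0674887 = 0.0384686
  π_III·f_III = 0.36 × 7.4614e-10 = 2.68611e-10
Normaliser: 0.0338335 + 0.0384686 + 2.68611e-10 = 0.072302
Responsibility of Population I: 0.0338335 / 0.072302 ≈ 0.4679

0.4679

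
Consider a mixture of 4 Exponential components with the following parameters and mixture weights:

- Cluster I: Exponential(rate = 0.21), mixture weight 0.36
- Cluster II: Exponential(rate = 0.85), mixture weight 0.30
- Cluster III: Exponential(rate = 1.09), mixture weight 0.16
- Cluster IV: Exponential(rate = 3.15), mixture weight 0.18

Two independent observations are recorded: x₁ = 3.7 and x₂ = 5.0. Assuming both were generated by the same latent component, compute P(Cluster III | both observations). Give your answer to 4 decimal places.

0.0054

Posterior ∝ prior × likelihood, so P(k | x) ∝ w_k f_k(x); normalise over all components.
Since both observations come from the same component, the likelihood for component k is f_k(x₁)·f_k(x₂).
  p_I = [0.0965545] × [0.0734869] = 0.00709549
  p_II = [0.0366069] × [0.0121246] = 0.000443844
  p_III = [0.019316] × [0.00468297] = 9.04562e-05
  p_IV = [2.7328e-05] × [4.55169e-07] = 1.24389e-11
Prior × likelihood for each component:
  w_I·p_I = 0.36 × 0.00709549 = 0.00255438
  w_II·p_II = 0.30 × 0.000443844 = 0.000133153
  w_III·p_III = 0.16 × 9.04562e-05 = 1.4473e-05
  w_IV·p_IV = 0.18 × 1.24389e-11 = 2.239e-12
Normaliser: 0.00255438 + 0.000133153 + 1.4473e-05 + 2.239e-12 = 0.002702
Responsibility of Cluster III: 1.4473e-05 / 0.002702 ≈ 0.0054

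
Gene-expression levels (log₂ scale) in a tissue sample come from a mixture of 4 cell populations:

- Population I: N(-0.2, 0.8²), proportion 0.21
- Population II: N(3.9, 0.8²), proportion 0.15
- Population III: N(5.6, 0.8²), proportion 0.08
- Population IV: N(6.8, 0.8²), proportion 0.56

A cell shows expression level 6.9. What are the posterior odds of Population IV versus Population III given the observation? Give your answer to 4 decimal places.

Only the two components matter; the odds are (P(Z=i) f_i(x)) / (P(Z=j) f_j(x)).
Evaluate each component's likelihood at the observed value:
  f_I = 3.92719e-18
  f_II = 0.000440745
  f_III = 0.133173
  f_IV = 0.494797
Odds = (0.56/0.08) × (0.494797/0.133173) = 7 × 3.71545 ≈ 26.0082

26.0082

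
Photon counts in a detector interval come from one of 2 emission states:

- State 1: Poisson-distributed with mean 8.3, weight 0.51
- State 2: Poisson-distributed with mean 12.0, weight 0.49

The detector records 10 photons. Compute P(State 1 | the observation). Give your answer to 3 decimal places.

0.513

The responsibility of component k is P(Z=k) f_k(x) divided by Σ_j P(Z=j) f_j(x).
Poisson probabilities:
  p_1 = 0.106261
  p_2 = 0.104837
Prior × likelihood for each component:
  P(Z=1)·p_1 = 0.51 × 0.106261 = 0.0541931
  P(Z=2)·p_2 = 0.49 × 0.104837 = 0.0513703
Normaliser: 0.0541931 + 0.0513703 = 0.105563
Responsibility of State 1: 0.0541931 / 0.105563 ≈ 0.513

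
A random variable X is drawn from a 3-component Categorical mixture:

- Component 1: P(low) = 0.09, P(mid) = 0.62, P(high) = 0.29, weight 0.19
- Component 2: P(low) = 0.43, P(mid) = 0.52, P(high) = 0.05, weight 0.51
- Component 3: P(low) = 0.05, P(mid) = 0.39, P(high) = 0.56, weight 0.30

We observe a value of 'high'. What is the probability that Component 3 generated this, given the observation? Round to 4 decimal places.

The responsibility of component k is π_k f_k(x) divided by Σ_j π_j f_j(x).
Evaluate each component's likelihood at the observed value:
  L_1 = 0.29
  L_2 = 0.05
  L_3 = 0.56
Multiply by the mixture weights:
  π_1·L_1 = 0.19 × 0.29 = 0.0551
  π_2·L_2 = 0.51 × 0.05 = 0.0255
  π_3·L_3 = 0.30 × 0.56 = 0.168
Evidence: 0.0551 + 0.0255 + 0.168 = 0.2486
P(Component 3 | 'high') ≈ 0.6758

0.6758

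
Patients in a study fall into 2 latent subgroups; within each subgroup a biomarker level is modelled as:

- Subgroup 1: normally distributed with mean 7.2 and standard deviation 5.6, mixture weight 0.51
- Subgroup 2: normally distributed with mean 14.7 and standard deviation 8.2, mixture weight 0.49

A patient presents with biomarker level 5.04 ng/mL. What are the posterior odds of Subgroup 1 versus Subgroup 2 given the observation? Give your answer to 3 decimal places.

2.832

Only the two components matter; the odds are (π_i f_i(x)) / (π_j f_j(x)).
Component likelihoods at x = 5.04 ng/mL:
  p_1 = (1/(5.6·√(2π)))·exp(−(5.04−7.2)²/(2·5.6²)) = 0.071240·exp(-0.07439) = 0.0661326
  p_2 = (1/(8.2·√(2π)))·exp(−(5.04−14.7)²/(2·8.2²)) = 0.048651·exp(-0.69390) = 0.0243075
Odds = (0.51/0.49) × (0.0661326/0.0243075) = 1.04082 × 2.72067 ≈ 2.832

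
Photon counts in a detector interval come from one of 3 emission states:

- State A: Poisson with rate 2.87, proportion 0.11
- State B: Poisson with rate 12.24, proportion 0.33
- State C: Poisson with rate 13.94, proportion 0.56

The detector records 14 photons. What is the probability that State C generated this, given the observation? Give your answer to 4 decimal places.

0.6569

Apply Bayes' rule: the posterior for each component is proportional to its prior times its likelihood at x.
Component likelihoods at x = 14 photons:
  f_A = e^(−2.87)·2.87^14/14! = 1.67307e-06
  f_B = e^(−12.24)·12.24^14/14! = 0.0939219
  f_C = e^(−13.94)·13.94^14/14! = 0.105975
Weight by the priors:
  π_A·f_A = 0.11 × 1.67307e-06 = 1.84037e-07
  π_B·f_B = 0.33 × 0.0939219 = 0.0309942
  π_C·f_C = 0.56 × 0.105975 = 0.0593463
Sum: 1.84037e-07 + 0.0309942 + 0.0593463 = 0.0903407
P(State C | data) = 0.0593463 / 0.0903407 ≈ 0.6569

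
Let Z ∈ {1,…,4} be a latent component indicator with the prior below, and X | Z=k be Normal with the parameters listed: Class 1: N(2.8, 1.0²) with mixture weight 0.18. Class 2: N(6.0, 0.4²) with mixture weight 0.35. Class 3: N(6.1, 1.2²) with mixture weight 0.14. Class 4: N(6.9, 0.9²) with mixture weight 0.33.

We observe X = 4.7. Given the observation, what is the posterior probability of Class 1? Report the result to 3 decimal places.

Posterior ∝ prior × likelihood, so P(k | x) ∝ w_k f_k(x); normalise over all components.
Evaluate each component's likelihood at the observed value:
  p_1 = 0.0656158
  p_2 = 0.00507262
  p_3 = 0.168332
  p_4 = 0.0223432
Unnormalised posteriors:
  w_1·p_1 = 0.18 × 0.0656158 = 0.0118108
  w_2·p_2 = 0.35 × 0.00507262 = 0.00177542
  w_3·p_3 = 0.14 × 0.168332 = 0.0235665
  w_4·p_4 = 0.33 × 0.0223432 = 0.00737326
Marginal: 0.0118108 + 0.00177542 + 0.0235665 + 0.00737326 = 0.044526
So the posterior for Class 1 is 0.0118108 / 0.044526 ≈ 0.265.

0.265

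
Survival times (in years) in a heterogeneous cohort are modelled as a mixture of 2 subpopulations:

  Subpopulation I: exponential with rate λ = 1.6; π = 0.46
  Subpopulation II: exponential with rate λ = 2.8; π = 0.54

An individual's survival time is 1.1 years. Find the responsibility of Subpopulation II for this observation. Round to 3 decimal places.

Apply Bayes' rule: the posterior for each component is proportional to its prior times its likelihood at x.
Component likelihoods at x = 1.1 years:
  f_I = 1.6·e^(−1.6·1.1) = 1.6·e^(−1.7600) = 0.275272
  f_II = 2.8·e^(−2.8·1.1) = 2.8·e^(−3.0800) = 0.128686
Multiply by the mixture weights:
  w_I·f_I = 0.46 × 0.275272 = 0.126625
  w_II·f_II = 0.54 × 0.128686 = 0.0694904
Denominator: 0.126625 + 0.0694904 = 0.196115
P(Subpopulation II | data) ≈ 0.354

0.354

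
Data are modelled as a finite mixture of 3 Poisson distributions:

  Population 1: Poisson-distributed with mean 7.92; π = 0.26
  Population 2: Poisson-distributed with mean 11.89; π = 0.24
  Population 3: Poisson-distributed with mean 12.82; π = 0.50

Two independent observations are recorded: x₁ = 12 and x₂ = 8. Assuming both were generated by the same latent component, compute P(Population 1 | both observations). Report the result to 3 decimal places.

Apply Bayes' rule: the posterior for each component is proportional to its prior times its likelihood at x.
Since both observations come from the same component, the likelihood for component k is f_k(x₁)·f_k(x₂).
  p_1 = [0.0462118] × [0.13953] = 0.00644795
  p_2 = [0.11431] × [0.0679474] = 0.00776706
  p_3 = [0.111343] × [0.0489698] = 0.00545246
Prior × likelihood for each component:
  P(Z=1)·p_1 = 0.26 × 0.00644795 = 0.00167647
  P(Z=2)·p_2 = 0.24 × 0.00776706 = 0.0018641
  P(Z=3)·p_3 = 0.50 × 0.00545246 = 0.00272623
Evidence: 0.00167647 + 0.0018641 + 0.00272623 = 0.00626679
Responsibility of Population 1: 0.00167647 / 0.00626679 ≈ 0.268

0.268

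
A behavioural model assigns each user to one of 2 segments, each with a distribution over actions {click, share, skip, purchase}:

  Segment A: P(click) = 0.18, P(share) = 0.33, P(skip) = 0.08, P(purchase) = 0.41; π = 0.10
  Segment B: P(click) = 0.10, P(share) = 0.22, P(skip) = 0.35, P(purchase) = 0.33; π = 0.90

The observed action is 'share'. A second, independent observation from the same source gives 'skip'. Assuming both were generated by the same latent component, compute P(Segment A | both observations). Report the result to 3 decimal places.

0.037

Posterior ∝ prior × likelihood, so P(k | x) ∝ π_k f_k(x); normalise over all components.
Since both observations come from the same component, the likelihood for component k is f_k(x₁)·f_k(x₂).
  L_A = [P(share | comp) = 0.33] × [0.08] = 0.0264
  L_B = [P(share | comp) = 0.22] × [0.35] = 0.077
Multiply by the mixture weights:
  π_A·L_A = 0.10 × 0.0264 = 0.00264
  π_B·L_B = 0.90 × 0.077 = 0.0693
Marginal: 0.00264 + 0.0693 = 0.07194
So the posterior for Segment A is 0.00264 / 0.07194 ≈ 0.037.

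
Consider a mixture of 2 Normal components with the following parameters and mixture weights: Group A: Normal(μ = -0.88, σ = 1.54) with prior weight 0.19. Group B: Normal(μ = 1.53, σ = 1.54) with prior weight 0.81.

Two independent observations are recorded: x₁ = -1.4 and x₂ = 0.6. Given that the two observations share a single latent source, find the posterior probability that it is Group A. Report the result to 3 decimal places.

By Bayes' theorem, P(k | x) = π_k f_k(x) / Σ_j π_j f_j(x).
Since both observations come from the same component, the likelihood for component k is f_k(x₁)·f_k(x₂).
  f_A = [(1/(1.54·√(2π)))·exp(−(-1.4−-0.88)²/(2·1.54²)) = 0.259053·exp(-0.05701) = 0.244698] × [0.163242] = 0.0399452
  f_B = [(1/(1.54·√(2π)))·exp(−(-1.4−1.53)²/(2·1.54²)) = 0.259053·exp(-1.80994) = 0.0423978] × [0.215873] = 0.00915252
Weight by the priors:
  π_A·f_A = 0.19 × 0.0399452 = 0.00758958
  π_B·f_B = 0.81 × 0.00915252 = 0.00741354
Evidence: 0.00758958 + 0.00741354 = 0.0150031
Responsibility of Group A: 0.00758958 / 0.0150031 ≈ 0.506

0.506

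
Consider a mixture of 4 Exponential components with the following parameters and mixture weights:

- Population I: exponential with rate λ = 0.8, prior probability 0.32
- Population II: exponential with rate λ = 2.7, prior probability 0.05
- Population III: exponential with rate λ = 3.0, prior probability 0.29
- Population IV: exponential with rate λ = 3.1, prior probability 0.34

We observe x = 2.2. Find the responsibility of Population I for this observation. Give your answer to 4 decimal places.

P(component k | x) = P(Z=k)·f_k(x) / marginal(x), where marginal(x) = Σ_j P(Z=j)·f_j(x).
Exponential densities:
  f_I = 0.137636
  f_II = 0.00710648
  f_III = 0.0040811
  f_IV = 0.00338433
Unnormalised posteriors:
  P(Z=I)·f_I = 0.32 × 0.137636 = 0.0440435
  P(Z=II)·f_II = 0.05 × 0.00710648 = 0.000355324
  P(Z=III)·f_III = 0.29 × 0.0040811 = 0.00118352
  P(Z=IV)·f_IV = 0.34 × 0.00338433 = 0.00115067
Evidence: 0.0440435 + 0.000355324 + 0.00118352 + 0.00115067 = 0.046733
So the posterior for Population I is 0.0440435 / 0.046733 ≈ 0.9424.

0.9424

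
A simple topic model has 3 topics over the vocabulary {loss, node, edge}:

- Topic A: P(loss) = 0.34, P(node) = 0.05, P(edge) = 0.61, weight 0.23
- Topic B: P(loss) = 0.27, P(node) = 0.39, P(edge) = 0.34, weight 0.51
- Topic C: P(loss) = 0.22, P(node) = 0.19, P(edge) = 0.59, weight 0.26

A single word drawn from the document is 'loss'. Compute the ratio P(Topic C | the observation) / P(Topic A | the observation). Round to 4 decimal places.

The posterior odds equal the prior odds times the likelihood ratio: (w_i/w_j)·(f_i(x)/f_j(x)).
Evaluate each component's likelihood at the observed value:
  L_A = 0.34
  L_B = 0.27
  L_C = 0.22
0.0572 / 0.0782 ≈ 0.7315

0.7315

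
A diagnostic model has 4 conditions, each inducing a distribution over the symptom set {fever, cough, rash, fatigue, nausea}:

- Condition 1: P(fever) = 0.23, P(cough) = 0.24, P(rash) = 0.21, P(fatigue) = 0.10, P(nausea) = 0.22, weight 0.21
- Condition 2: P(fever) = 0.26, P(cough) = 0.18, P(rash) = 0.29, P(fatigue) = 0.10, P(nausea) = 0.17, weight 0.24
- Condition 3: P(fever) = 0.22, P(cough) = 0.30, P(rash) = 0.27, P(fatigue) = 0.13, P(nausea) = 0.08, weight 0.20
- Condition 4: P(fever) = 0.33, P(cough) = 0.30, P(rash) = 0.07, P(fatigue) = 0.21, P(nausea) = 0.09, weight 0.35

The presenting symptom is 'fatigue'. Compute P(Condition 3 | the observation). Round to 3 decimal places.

0.180

By Bayes' theorem, P(k | x) = w_k f_k(x) / Σ_j w_j f_j(x).
Component likelihoods at x = 'fatigue':
  f_1 = P(fatigue | comp) = 0.10
  f_2 = P(fatigue | comp) = 0.10
  f_3 = P(fatigue | comp) = 0.13
  f_4 = P(fatigue | comp) = 0.21
Prior × likelihood for each component:
  w_1·f_1 = 0.21 × 0.1 = 0.021
  w_2·f_2 = 0.24 × 0.1 = 0.024
  w_3·f_3 = 0.20 × 0.13 = 0.026
  w_4·f_4 = 0.35 × 0.21 = 0.0735
Evidence: 0.021 + 0.024 + 0.026 + 0.0735 = 0.1445
So the posterior for Condition 3 is 0.026 / 0.1445 ≈ 0.180.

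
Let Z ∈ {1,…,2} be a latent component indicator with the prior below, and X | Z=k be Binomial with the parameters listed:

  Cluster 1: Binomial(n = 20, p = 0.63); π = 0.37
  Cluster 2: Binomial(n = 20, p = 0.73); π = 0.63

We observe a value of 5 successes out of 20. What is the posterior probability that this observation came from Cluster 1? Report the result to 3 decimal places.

0.969

The responsibility of component k is w_k f_k(x) divided by Σ_j w_j f_j(x).
Component likelihoods at x = 5 successes out of 20:
  L_1 = 0.000513065
  L_2 = 9.49543e-06
Weight by the priors:
  w_1·L_1 = 0.37 × 0.000513065 = 0.000189834
  w_2·L_2 = 0.63 × 9.49543e-06 = 5.98212e-06
Denominator: 0.000189834 + 5.98212e-06 = 0.000195816
Responsibility of Cluster 1: 0.000189834 / 0.000195816 ≈ 0.969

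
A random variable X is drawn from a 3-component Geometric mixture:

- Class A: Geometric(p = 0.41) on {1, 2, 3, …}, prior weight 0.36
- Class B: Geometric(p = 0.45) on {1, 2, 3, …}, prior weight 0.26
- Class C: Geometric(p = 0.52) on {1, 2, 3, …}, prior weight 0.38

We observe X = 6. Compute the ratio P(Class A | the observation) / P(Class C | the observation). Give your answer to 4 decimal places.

The posterior odds equal the prior odds times the likelihood ratio: (π_i/π_j)·(f_i(x)/f_j(x)).
Geometric probabilities:
  f_A = 0.0293119
  f_B = 0.0226478
  f_C = 0.0132498
0.0105523 / 0.00503493 ≈ 2.0958

2.0958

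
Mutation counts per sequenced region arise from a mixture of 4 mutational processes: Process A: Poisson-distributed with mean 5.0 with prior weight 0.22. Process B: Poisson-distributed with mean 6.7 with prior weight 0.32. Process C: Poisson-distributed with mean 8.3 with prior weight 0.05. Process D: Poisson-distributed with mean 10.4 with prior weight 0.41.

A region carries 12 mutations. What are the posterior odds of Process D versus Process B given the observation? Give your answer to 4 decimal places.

6.1979

Posterior odds = (P(Z=i) f_i(x)) / (P(Z=j) f_j(x)); the normalising sum cancels.
Poisson probabilities:
  L_A = 0.00343424
  L_B = 0.0210275
  L_C = 0.0554569
  L_D = 0.101719
Odds = (0.41/0.32) × (0.101719/0.0210275) = 1.28125 × 4.83741 ≈ 6.1979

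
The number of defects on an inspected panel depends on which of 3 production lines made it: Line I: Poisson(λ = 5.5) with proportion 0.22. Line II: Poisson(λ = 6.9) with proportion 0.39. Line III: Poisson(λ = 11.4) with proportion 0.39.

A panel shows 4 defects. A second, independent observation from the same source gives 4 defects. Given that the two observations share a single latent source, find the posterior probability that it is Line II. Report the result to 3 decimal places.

By Bayes' theorem, P(k | x) = π_k f_k(x) / Σ_j π_j f_j(x).
Since both observations come from the same component, the likelihood for component k is f_k(x₁)·f_k(x₂).
  f_I = [0.155819] × [0.155819] = 0.0242795
  f_II = [0.0951816] × [0.0951816] = 0.00905955
  f_III = [0.00787864] × [0.00787864] = 6.20729e-05
Unnormalised posteriors:
  π_I·f_I = 0.22 × 0.0242795 = 0.00534149
  π_II·f_II = 0.39 × 0.00905955 = 0.00353322
  π_III·f_III = 0.39 × 6.20729e-05 = 2.42084e-05
Sum: 0.00534149 + 0.00353322 + 2.42084e-05 = 0.00889892
So the posterior for Line II is 0.00353322 / 0.00889892 ≈ 0.397.

0.397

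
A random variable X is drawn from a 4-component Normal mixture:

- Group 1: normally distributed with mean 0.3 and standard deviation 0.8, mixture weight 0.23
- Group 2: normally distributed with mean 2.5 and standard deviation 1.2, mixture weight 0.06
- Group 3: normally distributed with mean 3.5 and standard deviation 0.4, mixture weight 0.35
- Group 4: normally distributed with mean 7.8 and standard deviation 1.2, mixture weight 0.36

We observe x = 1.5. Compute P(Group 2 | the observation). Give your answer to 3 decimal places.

0.275

Posterior ∝ prior × likelihood, so P(k | x) ∝ π_k f_k(x); normalise over all components.
Evaluate each component's likelihood at the observed value:
  f_1 = 0.161897
  f_2 = 0.234927
  f_3 = 3.7168e-06
  f_4 = 3.44039e-07
Unnormalised posteriors:
  π_1·f_1 = 0.23 × 0.161897 = 0.0372363
  π_2·f_2 = 0.06 × 0.234927 = 0.0140956
  π_3·f_3 = 0.35 × 3.7168e-06 = 1.30088e-06
  π_4·f_4 = 0.36 × 3.44039e-07 = 1.23854e-07
Marginal: 0.0372363 + 0.0140956 + 1.30088e-06 + 1.23854e-07 = 0.0513333
P(Group 2 | the observation) ≈ 0.275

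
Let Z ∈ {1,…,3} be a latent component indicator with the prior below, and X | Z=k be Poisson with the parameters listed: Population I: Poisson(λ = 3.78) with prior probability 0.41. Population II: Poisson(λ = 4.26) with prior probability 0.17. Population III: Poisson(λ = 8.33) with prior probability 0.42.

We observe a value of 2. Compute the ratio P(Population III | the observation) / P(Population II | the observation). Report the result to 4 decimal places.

The posterior odds equal the prior odds times the likelihood ratio: (P(Z=i)/P(Z=j))·(f_i(x)/f_j(x)).
Poisson probabilities:
  L_I = e^(−3.78)·3.78^2/2! = 0.16305
  L_II = e^(−4.26)·4.26^2/2! = 0.128143
  L_III = e^(−8.33)·8.33^2/2! = 0.00836733
0.00351428 / 0.0217843 ≈ 0.1613

0.1613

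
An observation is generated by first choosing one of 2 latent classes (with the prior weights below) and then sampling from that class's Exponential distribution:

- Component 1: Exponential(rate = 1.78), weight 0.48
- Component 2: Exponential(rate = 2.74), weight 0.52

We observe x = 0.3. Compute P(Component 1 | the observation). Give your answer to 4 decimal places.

0.4444

Posterior ∝ prior × likelihood, so P(k | x) ∝ P(Z=k) f_k(x); normalise over all components.
Exponential densities:
  f_1 = 1.04353
  f_2 = 1.20437
Unnormalised posteriors:
  P(Z=1)·f_1 = 0.48 × 1.04353 = 0.500896
  P(Z=2)·f_2 = 0.52 × 1.20437 = 0.626273
Normaliser: 0.500896 + 0.626273 = 1.12717
So the posterior for Component 1 is 0.500896 / 1.12717 ≈ 0.4444.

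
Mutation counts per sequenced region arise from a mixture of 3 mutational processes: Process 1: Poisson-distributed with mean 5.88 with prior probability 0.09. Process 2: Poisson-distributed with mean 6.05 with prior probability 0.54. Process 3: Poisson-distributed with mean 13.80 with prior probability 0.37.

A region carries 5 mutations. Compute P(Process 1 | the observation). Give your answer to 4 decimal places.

0.1440

P(component k | x) = w_k·f_k(x) / marginal(x), where marginal(x) = Σ_j w_j·f_j(x).
Evaluate each component's likelihood at the observed value:
  f_1 = e^(−5.88)·5.88^5/5! = 0.163702
  f_2 = e^(−6.05)·6.05^5/5! = 0.159263
  f_3 = e^(−13.80)·13.80^5/5! = 0.00423595
Multiply by the mixture weights:
  w_1·f_1 = 0.09 × 0.163702 = 0.0147332
  w_2·f_2 = 0.54 × 0.159263 = 0.0860018
  w_3·f_3 = 0.37 × 0.00423595 = 0.0015673
Sum: 0.0147332 + 0.0860018 + 0.0015673 = 0.102302
P(Process 1 | 5 mutations) = 0.0147332 / 0.102302 ≈ 0.1440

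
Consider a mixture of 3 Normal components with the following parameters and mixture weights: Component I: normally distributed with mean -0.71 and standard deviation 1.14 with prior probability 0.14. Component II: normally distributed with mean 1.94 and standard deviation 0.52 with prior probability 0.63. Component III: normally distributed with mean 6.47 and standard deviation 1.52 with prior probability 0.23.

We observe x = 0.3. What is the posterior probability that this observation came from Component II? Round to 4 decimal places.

Apply Bayes' rule: the posterior for each component is proportional to its prior times its likelihood at x.
Normal densities:
  f_I = (1/(1.14·√(2π)))·exp(−(0.3−-0.71)²/(2·1.14²)) = 0.349949·exp(-0.39247) = 0.236352
  f_II = (1/(0.52·√(2π)))·exp(−(0.3−1.94)²/(2·0.52²)) = 0.767197·exp(-4.97337) = 0.00530882
  f_III = (1/(1.52·√(2π)))·exp(−(0.3−6.47)²/(2·1.52²)) = 0.262462·exp(-8.23860) = 6.9357e-05
Unnormalised posteriors:
  P(Z=I)·f_I = 0.14 × 0.236352 = 0.0330893
  P(Z=II)·f_II = 0.63 × 0.00530882 = 0.00334456
  P(Z=III)·f_III = 0.23 × 6.9357e-05 = 1.59521e-05
Sum: 0.0330893 + 0.00334456 + 1.59521e-05 = 0.0364498
P(Component II | x) ≈ 0.0918

0.0918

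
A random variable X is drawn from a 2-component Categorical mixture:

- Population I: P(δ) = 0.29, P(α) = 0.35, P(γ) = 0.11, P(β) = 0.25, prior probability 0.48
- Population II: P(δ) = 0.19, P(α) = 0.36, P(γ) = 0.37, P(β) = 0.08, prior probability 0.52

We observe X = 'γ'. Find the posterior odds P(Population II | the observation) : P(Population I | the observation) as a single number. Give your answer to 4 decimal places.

Since P(k|x) ∝ π_k f_k(x), the posterior odds are π_i f_i(x) / (π_j f_j(x)).
Component likelihoods at x = 'γ':
  p_I = P(γ | comp) = 0.11
  p_II = P(γ | comp) = 0.37
0.1924 / 0.0528 ≈ 3.6439

3.6439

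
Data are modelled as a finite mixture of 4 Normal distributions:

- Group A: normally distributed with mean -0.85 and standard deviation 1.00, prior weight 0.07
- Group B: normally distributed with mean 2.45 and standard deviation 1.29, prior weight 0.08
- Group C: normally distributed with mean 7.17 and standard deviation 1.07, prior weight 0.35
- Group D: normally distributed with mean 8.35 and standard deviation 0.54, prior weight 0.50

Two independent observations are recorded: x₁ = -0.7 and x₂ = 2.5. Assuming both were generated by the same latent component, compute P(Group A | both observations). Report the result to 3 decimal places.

Apply Bayes' rule: the posterior for each component is proportional to its prior times its likelihood at x.
Since both observations come from the same component, the likelihood for component k is f_k(x₁)·f_k(x₂).
  L_A = [(1/(1.00·√(2π)))·exp(−(-0.7−-0.85)²/(2·1.00²)) = 0.398942·exp(-0.01125) = 0.394479] × [0.00145873] = 0.000575439
  L_B = [(1/(1.29·√(2π)))·exp(−(-0.7−2.45)²/(2·1.29²)) = 0.309258·exp(-2.98134) = 0.015687] × [0.309025] = 0.00484769
  L_C = [(1/(1.07·√(2π)))·exp(−(-0.7−7.17)²/(2·1.07²)) = 0.372843·exp(-27.04904) = 6.67231e-13] × [2.72361e-05] = 1.81728e-17
  L_D = [(1/(0.54·√(2π)))·exp(−(-0.7−8.35)²/(2·0.54²)) = 0.738782·exp(-140.43639) = 7.54691e-62] × [2.42033e-26] = 1.8266e-87
Multiply by the mixture weights:
  w_A·L_A = 0.07 × 0.000575439 = 4.02807e-05
  w_B·L_B = 0.08 × 0.00484769 = 0.000387815
  w_C·L_C = 0.35 × 1.81728e-17 = 6.36047e-18
  w_D·L_D = 0.50 × 1.8266e-87 = 9.13301e-88
Sum: 4.02807e-05 + 0.000387815 + 6.36047e-18 + 9.13301e-88 = 0.000428096
So the posterior for Group A is 4.02807e-05 / 0.000428096 ≈ 0.094.

0.094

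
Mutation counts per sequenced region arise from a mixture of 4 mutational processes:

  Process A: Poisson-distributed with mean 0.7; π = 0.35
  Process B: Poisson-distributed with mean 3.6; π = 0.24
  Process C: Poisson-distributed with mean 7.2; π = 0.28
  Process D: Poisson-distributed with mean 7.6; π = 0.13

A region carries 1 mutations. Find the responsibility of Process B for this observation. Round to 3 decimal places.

0.160

P(component k | x) = P(Z=k)·f_k(x) / marginal(x), where marginal(x) = Σ_j P(Z=j)·f_j(x).
Evaluate each component's likelihood at the observed value:
  p_A = e^(−0.7)·0.7^1/1! = 0.34761
  p_B = e^(−3.6)·3.6^1/1! = 0.0983654
  p_C = e^(−7.2)·7.2^1/1! = 0.00537542
  p_D = e^(−7.6)·7.6^1/1! = 0.00380343
Prior × likelihood for each component:
  P(Z=A)·p_A = 0.35 × 0.34761 = 0.121663
  P(Z=B)·p_B = 0.24 × 0.0983654 = 0.0236077
  P(Z=C)·p_C = 0.28 × 0.00537542 = 0.00150512
  P(Z=D)·p_D = 0.13 × 0.00380343 = 0.000494446
Normaliser: 0.121663 + 0.0236077 + 0.00150512 + 0.000494446 = 0.147271
P(Process B | 1 mutations) = 0.0236077 / 0.147271 ≈ 0.160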